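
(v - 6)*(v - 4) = v^2 - 10*v + 24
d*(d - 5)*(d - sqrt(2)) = d^3 - 5*d^2 - sqrt(2)*d^2 + 5*sqrt(2)*d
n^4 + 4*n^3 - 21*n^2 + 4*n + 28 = (n - 2)^2*(n + 1)*(n + 7)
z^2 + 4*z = z*(z + 4)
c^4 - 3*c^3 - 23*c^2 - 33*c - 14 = (c - 7)*(c + 1)^2*(c + 2)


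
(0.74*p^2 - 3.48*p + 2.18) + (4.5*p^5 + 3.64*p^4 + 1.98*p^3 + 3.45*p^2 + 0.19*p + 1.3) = 4.5*p^5 + 3.64*p^4 + 1.98*p^3 + 4.19*p^2 - 3.29*p + 3.48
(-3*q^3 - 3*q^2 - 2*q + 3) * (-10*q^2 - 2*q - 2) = 30*q^5 + 36*q^4 + 32*q^3 - 20*q^2 - 2*q - 6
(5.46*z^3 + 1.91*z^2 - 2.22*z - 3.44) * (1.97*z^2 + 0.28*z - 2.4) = 10.7562*z^5 + 5.2915*z^4 - 16.9426*z^3 - 11.9824*z^2 + 4.3648*z + 8.256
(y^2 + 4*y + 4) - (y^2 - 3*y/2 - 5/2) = 11*y/2 + 13/2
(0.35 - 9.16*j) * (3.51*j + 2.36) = -32.1516*j^2 - 20.3891*j + 0.826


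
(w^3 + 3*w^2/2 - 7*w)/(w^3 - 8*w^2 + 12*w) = (w + 7/2)/(w - 6)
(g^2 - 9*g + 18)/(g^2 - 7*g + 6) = (g - 3)/(g - 1)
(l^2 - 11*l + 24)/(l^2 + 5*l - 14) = (l^2 - 11*l + 24)/(l^2 + 5*l - 14)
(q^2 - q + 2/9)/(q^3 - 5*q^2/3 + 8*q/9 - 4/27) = 3/(3*q - 2)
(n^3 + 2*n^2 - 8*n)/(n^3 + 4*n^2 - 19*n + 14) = n*(n + 4)/(n^2 + 6*n - 7)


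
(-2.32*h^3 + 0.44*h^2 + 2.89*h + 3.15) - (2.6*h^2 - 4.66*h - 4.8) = -2.32*h^3 - 2.16*h^2 + 7.55*h + 7.95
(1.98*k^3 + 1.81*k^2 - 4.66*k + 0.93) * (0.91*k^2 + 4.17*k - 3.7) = 1.8018*k^5 + 9.9037*k^4 - 4.0189*k^3 - 25.2829*k^2 + 21.1201*k - 3.441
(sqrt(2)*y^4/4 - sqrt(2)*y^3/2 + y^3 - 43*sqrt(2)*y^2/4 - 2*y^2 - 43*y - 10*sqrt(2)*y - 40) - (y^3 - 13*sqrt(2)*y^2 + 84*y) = sqrt(2)*y^4/4 - sqrt(2)*y^3/2 - 2*y^2 + 9*sqrt(2)*y^2/4 - 127*y - 10*sqrt(2)*y - 40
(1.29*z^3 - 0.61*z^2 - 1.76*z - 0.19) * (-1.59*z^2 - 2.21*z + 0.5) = -2.0511*z^5 - 1.881*z^4 + 4.7915*z^3 + 3.8867*z^2 - 0.4601*z - 0.095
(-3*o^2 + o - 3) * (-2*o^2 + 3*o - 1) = 6*o^4 - 11*o^3 + 12*o^2 - 10*o + 3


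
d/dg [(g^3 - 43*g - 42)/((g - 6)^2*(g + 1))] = (90 - 11*g)/(g^3 - 18*g^2 + 108*g - 216)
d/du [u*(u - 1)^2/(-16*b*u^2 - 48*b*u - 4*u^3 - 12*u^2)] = (u - 1)*((1 - 3*u)*(4*b*u + 12*b + u^2 + 3*u) + (u - 1)*(8*b*u + 12*b + 3*u^2 + 6*u))/(4*u*(4*b*u + 12*b + u^2 + 3*u)^2)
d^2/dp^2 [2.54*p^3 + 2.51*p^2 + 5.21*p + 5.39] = 15.24*p + 5.02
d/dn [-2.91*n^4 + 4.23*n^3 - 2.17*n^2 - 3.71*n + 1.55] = -11.64*n^3 + 12.69*n^2 - 4.34*n - 3.71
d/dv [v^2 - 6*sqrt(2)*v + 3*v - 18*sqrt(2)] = 2*v - 6*sqrt(2) + 3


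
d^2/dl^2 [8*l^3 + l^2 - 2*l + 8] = 48*l + 2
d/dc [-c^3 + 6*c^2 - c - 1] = -3*c^2 + 12*c - 1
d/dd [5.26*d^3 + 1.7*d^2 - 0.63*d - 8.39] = 15.78*d^2 + 3.4*d - 0.63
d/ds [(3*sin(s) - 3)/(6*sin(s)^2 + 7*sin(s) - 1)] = 18*(2*sin(s) + cos(s)^2)*cos(s)/(6*sin(s)^2 + 7*sin(s) - 1)^2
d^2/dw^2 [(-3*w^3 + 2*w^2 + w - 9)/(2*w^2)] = (w - 27)/w^4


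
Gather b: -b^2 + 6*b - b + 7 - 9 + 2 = -b^2 + 5*b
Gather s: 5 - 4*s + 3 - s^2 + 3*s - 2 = -s^2 - s + 6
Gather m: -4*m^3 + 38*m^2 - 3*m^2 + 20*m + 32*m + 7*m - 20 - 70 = -4*m^3 + 35*m^2 + 59*m - 90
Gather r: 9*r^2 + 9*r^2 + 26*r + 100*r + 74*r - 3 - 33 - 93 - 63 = 18*r^2 + 200*r - 192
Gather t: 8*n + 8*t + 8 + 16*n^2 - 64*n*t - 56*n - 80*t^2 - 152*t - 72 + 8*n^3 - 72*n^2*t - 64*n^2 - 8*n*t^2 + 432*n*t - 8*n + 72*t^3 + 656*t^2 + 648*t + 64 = 8*n^3 - 48*n^2 - 56*n + 72*t^3 + t^2*(576 - 8*n) + t*(-72*n^2 + 368*n + 504)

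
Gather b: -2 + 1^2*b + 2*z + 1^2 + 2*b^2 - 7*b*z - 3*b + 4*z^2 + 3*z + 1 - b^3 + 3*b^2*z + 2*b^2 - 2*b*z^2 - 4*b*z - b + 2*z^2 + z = -b^3 + b^2*(3*z + 4) + b*(-2*z^2 - 11*z - 3) + 6*z^2 + 6*z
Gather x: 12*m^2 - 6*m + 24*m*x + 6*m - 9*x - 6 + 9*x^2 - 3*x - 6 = 12*m^2 + 9*x^2 + x*(24*m - 12) - 12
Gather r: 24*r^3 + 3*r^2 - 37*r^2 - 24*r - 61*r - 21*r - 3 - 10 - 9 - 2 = 24*r^3 - 34*r^2 - 106*r - 24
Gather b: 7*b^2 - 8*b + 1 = 7*b^2 - 8*b + 1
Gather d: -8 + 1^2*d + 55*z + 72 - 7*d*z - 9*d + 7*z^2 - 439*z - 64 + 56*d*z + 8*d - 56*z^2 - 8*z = 49*d*z - 49*z^2 - 392*z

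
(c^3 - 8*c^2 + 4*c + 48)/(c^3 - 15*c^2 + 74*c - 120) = (c + 2)/(c - 5)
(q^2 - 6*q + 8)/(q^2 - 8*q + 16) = (q - 2)/(q - 4)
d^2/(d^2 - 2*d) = d/(d - 2)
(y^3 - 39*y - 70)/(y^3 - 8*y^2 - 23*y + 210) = (y + 2)/(y - 6)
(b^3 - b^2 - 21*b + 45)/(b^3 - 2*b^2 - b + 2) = (b^3 - b^2 - 21*b + 45)/(b^3 - 2*b^2 - b + 2)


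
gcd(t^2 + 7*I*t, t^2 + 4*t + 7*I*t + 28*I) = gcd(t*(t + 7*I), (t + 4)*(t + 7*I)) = t + 7*I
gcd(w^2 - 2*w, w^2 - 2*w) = w^2 - 2*w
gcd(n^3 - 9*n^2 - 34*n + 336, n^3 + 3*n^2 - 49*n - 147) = n - 7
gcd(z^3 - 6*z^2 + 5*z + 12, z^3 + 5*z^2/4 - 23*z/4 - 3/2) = 1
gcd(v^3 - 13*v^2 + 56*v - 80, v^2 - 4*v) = v - 4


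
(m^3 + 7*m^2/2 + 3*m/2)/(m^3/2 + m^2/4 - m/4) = 2*(2*m^2 + 7*m + 3)/(2*m^2 + m - 1)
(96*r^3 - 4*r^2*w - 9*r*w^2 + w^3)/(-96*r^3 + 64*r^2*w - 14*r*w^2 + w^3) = (-24*r^2 - 5*r*w + w^2)/(24*r^2 - 10*r*w + w^2)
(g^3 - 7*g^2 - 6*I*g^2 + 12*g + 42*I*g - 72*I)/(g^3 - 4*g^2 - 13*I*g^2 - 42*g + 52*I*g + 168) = (g - 3)/(g - 7*I)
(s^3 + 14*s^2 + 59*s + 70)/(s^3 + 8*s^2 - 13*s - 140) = (s + 2)/(s - 4)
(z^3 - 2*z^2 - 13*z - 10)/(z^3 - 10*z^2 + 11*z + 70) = (z + 1)/(z - 7)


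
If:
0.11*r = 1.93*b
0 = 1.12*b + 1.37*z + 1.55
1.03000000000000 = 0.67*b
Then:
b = 1.54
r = 26.97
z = -2.39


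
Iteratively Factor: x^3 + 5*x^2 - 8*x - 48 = (x + 4)*(x^2 + x - 12) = (x + 4)^2*(x - 3)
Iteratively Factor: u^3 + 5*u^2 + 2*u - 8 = (u - 1)*(u^2 + 6*u + 8) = (u - 1)*(u + 2)*(u + 4)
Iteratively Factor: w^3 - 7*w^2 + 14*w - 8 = (w - 2)*(w^2 - 5*w + 4) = (w - 2)*(w - 1)*(w - 4)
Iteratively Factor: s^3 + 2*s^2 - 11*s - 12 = (s - 3)*(s^2 + 5*s + 4) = (s - 3)*(s + 4)*(s + 1)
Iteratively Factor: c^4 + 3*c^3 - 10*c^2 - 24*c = (c)*(c^3 + 3*c^2 - 10*c - 24) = c*(c + 2)*(c^2 + c - 12) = c*(c - 3)*(c + 2)*(c + 4)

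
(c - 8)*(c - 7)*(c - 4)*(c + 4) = c^4 - 15*c^3 + 40*c^2 + 240*c - 896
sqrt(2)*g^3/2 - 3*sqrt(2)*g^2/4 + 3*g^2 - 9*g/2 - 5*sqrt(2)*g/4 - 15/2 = (g - 5/2)*(g + 3*sqrt(2))*(sqrt(2)*g/2 + sqrt(2)/2)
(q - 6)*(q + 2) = q^2 - 4*q - 12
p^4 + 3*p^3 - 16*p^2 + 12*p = p*(p - 2)*(p - 1)*(p + 6)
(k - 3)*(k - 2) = k^2 - 5*k + 6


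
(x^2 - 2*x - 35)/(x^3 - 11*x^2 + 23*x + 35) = (x + 5)/(x^2 - 4*x - 5)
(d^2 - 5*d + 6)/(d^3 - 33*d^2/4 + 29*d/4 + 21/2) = 4*(d - 3)/(4*d^2 - 25*d - 21)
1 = 1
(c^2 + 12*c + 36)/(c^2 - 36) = (c + 6)/(c - 6)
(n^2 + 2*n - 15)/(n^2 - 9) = (n + 5)/(n + 3)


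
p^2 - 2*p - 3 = (p - 3)*(p + 1)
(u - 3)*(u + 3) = u^2 - 9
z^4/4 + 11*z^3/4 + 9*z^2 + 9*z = z*(z/4 + 1/2)*(z + 3)*(z + 6)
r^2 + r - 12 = (r - 3)*(r + 4)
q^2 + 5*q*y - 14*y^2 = (q - 2*y)*(q + 7*y)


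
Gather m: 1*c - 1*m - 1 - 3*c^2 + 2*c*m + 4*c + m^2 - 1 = -3*c^2 + 5*c + m^2 + m*(2*c - 1) - 2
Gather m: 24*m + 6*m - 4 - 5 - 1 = 30*m - 10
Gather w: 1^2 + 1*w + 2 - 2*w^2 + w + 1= -2*w^2 + 2*w + 4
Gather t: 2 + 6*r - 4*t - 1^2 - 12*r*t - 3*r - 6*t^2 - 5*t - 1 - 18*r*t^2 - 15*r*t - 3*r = t^2*(-18*r - 6) + t*(-27*r - 9)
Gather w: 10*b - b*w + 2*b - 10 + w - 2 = 12*b + w*(1 - b) - 12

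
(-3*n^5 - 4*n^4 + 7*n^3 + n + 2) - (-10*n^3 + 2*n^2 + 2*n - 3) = -3*n^5 - 4*n^4 + 17*n^3 - 2*n^2 - n + 5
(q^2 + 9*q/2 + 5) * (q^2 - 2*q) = q^4 + 5*q^3/2 - 4*q^2 - 10*q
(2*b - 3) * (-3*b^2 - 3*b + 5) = -6*b^3 + 3*b^2 + 19*b - 15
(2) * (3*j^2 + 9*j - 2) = 6*j^2 + 18*j - 4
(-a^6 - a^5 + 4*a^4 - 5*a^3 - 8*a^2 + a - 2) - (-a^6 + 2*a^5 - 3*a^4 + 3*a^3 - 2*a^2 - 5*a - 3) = -3*a^5 + 7*a^4 - 8*a^3 - 6*a^2 + 6*a + 1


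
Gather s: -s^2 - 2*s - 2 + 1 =-s^2 - 2*s - 1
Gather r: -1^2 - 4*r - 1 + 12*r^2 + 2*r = 12*r^2 - 2*r - 2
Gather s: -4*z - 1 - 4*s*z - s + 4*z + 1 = s*(-4*z - 1)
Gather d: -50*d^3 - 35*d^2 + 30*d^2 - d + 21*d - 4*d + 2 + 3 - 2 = -50*d^3 - 5*d^2 + 16*d + 3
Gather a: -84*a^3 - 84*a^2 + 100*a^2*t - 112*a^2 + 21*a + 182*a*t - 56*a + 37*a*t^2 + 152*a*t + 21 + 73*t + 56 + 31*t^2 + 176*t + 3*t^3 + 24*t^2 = -84*a^3 + a^2*(100*t - 196) + a*(37*t^2 + 334*t - 35) + 3*t^3 + 55*t^2 + 249*t + 77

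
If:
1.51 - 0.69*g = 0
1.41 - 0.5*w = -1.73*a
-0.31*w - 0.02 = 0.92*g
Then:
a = -2.71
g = 2.19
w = -6.56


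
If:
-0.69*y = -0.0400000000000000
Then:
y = 0.06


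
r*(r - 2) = r^2 - 2*r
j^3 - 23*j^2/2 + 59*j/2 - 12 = (j - 8)*(j - 3)*(j - 1/2)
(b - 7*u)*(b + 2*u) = b^2 - 5*b*u - 14*u^2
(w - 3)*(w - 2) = w^2 - 5*w + 6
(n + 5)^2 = n^2 + 10*n + 25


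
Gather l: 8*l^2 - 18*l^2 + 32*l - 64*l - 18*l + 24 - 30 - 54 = -10*l^2 - 50*l - 60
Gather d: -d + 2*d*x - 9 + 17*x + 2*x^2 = d*(2*x - 1) + 2*x^2 + 17*x - 9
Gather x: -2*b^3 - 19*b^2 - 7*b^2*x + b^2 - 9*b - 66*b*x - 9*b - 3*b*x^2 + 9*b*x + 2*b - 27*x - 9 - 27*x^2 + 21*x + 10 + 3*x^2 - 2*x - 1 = -2*b^3 - 18*b^2 - 16*b + x^2*(-3*b - 24) + x*(-7*b^2 - 57*b - 8)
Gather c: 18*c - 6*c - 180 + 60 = 12*c - 120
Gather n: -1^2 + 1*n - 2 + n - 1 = 2*n - 4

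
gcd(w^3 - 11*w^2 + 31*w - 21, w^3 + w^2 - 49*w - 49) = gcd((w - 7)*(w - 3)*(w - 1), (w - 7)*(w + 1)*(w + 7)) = w - 7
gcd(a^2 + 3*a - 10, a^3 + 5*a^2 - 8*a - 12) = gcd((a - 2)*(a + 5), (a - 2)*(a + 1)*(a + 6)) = a - 2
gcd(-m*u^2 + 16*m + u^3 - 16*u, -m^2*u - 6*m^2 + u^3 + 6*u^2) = -m + u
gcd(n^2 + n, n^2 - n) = n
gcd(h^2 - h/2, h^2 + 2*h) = h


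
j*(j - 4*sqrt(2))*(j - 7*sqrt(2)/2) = j^3 - 15*sqrt(2)*j^2/2 + 28*j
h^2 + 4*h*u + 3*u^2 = (h + u)*(h + 3*u)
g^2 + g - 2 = (g - 1)*(g + 2)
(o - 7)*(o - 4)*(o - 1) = o^3 - 12*o^2 + 39*o - 28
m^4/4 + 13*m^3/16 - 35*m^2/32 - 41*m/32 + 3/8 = (m/4 + 1/4)*(m - 3/2)*(m - 1/4)*(m + 4)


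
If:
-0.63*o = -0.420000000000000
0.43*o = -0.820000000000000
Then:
No Solution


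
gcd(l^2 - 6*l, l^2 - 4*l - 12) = l - 6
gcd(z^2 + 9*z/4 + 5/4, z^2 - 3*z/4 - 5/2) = z + 5/4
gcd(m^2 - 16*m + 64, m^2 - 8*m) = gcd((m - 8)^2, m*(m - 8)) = m - 8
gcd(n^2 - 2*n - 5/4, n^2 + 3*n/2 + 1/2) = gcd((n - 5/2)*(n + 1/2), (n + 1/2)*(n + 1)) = n + 1/2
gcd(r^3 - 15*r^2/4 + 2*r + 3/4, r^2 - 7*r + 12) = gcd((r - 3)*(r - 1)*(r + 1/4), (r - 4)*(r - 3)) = r - 3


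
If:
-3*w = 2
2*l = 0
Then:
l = 0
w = -2/3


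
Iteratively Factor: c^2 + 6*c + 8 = (c + 2)*(c + 4)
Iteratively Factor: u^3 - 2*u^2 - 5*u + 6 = (u - 3)*(u^2 + u - 2) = (u - 3)*(u + 2)*(u - 1)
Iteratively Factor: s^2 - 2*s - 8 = (s - 4)*(s + 2)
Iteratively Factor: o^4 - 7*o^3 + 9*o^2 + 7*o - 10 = (o + 1)*(o^3 - 8*o^2 + 17*o - 10) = (o - 5)*(o + 1)*(o^2 - 3*o + 2) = (o - 5)*(o - 2)*(o + 1)*(o - 1)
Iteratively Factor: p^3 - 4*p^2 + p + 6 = (p + 1)*(p^2 - 5*p + 6) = (p - 2)*(p + 1)*(p - 3)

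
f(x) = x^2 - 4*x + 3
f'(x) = 2*x - 4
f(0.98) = 0.04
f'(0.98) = -2.04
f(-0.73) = 6.45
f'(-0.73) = -5.46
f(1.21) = -0.38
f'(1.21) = -1.58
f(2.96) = -0.08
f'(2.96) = 1.92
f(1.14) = -0.26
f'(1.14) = -1.72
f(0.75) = 0.56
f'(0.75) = -2.50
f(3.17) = 0.37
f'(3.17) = 2.34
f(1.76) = -0.94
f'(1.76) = -0.48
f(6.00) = 15.00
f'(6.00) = 8.00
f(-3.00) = 24.00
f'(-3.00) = -10.00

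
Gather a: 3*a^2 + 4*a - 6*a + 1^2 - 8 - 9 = 3*a^2 - 2*a - 16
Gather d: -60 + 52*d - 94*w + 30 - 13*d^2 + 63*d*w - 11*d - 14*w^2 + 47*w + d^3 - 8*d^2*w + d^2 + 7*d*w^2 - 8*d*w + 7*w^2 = d^3 + d^2*(-8*w - 12) + d*(7*w^2 + 55*w + 41) - 7*w^2 - 47*w - 30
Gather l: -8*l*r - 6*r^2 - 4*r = -8*l*r - 6*r^2 - 4*r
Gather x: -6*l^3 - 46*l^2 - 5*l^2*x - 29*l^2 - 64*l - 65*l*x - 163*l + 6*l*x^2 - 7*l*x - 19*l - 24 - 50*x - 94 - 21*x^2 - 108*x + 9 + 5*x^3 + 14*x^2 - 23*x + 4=-6*l^3 - 75*l^2 - 246*l + 5*x^3 + x^2*(6*l - 7) + x*(-5*l^2 - 72*l - 181) - 105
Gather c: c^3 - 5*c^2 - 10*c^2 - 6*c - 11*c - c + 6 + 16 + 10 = c^3 - 15*c^2 - 18*c + 32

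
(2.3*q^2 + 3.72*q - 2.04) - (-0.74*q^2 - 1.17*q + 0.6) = 3.04*q^2 + 4.89*q - 2.64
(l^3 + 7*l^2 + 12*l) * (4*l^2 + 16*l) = 4*l^5 + 44*l^4 + 160*l^3 + 192*l^2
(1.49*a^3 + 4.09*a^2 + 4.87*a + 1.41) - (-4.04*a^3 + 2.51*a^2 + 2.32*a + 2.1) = 5.53*a^3 + 1.58*a^2 + 2.55*a - 0.69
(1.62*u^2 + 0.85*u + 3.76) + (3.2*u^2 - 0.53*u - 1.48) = 4.82*u^2 + 0.32*u + 2.28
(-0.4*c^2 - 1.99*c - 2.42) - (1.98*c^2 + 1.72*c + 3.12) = -2.38*c^2 - 3.71*c - 5.54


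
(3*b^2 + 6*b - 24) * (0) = 0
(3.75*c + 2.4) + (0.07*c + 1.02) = 3.82*c + 3.42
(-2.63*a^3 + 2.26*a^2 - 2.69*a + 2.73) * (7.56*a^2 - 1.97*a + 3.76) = -19.8828*a^5 + 22.2667*a^4 - 34.6774*a^3 + 34.4357*a^2 - 15.4925*a + 10.2648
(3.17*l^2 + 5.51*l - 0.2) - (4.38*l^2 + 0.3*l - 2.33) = -1.21*l^2 + 5.21*l + 2.13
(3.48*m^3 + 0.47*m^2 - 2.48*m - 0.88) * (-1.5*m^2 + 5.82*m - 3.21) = -5.22*m^5 + 19.5486*m^4 - 4.7154*m^3 - 14.6223*m^2 + 2.8392*m + 2.8248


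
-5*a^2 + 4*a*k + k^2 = (-a + k)*(5*a + k)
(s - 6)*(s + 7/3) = s^2 - 11*s/3 - 14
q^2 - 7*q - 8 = (q - 8)*(q + 1)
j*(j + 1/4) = j^2 + j/4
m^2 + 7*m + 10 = (m + 2)*(m + 5)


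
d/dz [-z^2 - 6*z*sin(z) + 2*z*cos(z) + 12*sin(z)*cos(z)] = -2*z*sin(z) - 6*z*cos(z) - 2*z - 6*sin(z) + 2*cos(z) + 12*cos(2*z)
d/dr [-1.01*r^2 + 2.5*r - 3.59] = 2.5 - 2.02*r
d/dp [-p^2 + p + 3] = 1 - 2*p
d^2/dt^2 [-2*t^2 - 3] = -4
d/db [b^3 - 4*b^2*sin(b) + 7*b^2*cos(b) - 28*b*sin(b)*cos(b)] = -7*b^2*sin(b) - 4*b^2*cos(b) + 3*b^2 - 8*b*sin(b) + 14*b*cos(b) - 28*b*cos(2*b) - 14*sin(2*b)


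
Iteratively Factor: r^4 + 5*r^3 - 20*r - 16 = (r + 1)*(r^3 + 4*r^2 - 4*r - 16) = (r + 1)*(r + 2)*(r^2 + 2*r - 8) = (r + 1)*(r + 2)*(r + 4)*(r - 2)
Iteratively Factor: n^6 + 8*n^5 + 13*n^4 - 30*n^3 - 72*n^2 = (n)*(n^5 + 8*n^4 + 13*n^3 - 30*n^2 - 72*n) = n*(n - 2)*(n^4 + 10*n^3 + 33*n^2 + 36*n) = n^2*(n - 2)*(n^3 + 10*n^2 + 33*n + 36) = n^2*(n - 2)*(n + 3)*(n^2 + 7*n + 12) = n^2*(n - 2)*(n + 3)*(n + 4)*(n + 3)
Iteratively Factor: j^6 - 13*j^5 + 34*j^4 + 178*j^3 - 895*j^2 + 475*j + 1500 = (j - 5)*(j^5 - 8*j^4 - 6*j^3 + 148*j^2 - 155*j - 300) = (j - 5)^2*(j^4 - 3*j^3 - 21*j^2 + 43*j + 60) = (j - 5)^2*(j + 1)*(j^3 - 4*j^2 - 17*j + 60) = (j - 5)^2*(j + 1)*(j + 4)*(j^2 - 8*j + 15) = (j - 5)^2*(j - 3)*(j + 1)*(j + 4)*(j - 5)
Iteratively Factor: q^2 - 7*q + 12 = (q - 4)*(q - 3)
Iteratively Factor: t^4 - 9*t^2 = (t - 3)*(t^3 + 3*t^2) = (t - 3)*(t + 3)*(t^2) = t*(t - 3)*(t + 3)*(t)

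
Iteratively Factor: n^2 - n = (n - 1)*(n)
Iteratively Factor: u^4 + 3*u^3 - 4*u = (u)*(u^3 + 3*u^2 - 4) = u*(u + 2)*(u^2 + u - 2) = u*(u + 2)^2*(u - 1)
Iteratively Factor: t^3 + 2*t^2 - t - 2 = (t - 1)*(t^2 + 3*t + 2) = (t - 1)*(t + 1)*(t + 2)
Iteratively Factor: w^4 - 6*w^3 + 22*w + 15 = (w + 1)*(w^3 - 7*w^2 + 7*w + 15) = (w - 5)*(w + 1)*(w^2 - 2*w - 3) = (w - 5)*(w - 3)*(w + 1)*(w + 1)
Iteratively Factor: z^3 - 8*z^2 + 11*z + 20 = (z + 1)*(z^2 - 9*z + 20) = (z - 4)*(z + 1)*(z - 5)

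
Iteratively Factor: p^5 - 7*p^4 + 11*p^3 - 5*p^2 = (p)*(p^4 - 7*p^3 + 11*p^2 - 5*p) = p*(p - 1)*(p^3 - 6*p^2 + 5*p) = p*(p - 5)*(p - 1)*(p^2 - p) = p*(p - 5)*(p - 1)^2*(p)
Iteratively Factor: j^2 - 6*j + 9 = (j - 3)*(j - 3)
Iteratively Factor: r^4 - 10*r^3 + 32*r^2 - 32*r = (r - 4)*(r^3 - 6*r^2 + 8*r) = (r - 4)^2*(r^2 - 2*r) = r*(r - 4)^2*(r - 2)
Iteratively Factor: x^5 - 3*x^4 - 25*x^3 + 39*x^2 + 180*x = (x - 4)*(x^4 + x^3 - 21*x^2 - 45*x) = x*(x - 4)*(x^3 + x^2 - 21*x - 45) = x*(x - 5)*(x - 4)*(x^2 + 6*x + 9) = x*(x - 5)*(x - 4)*(x + 3)*(x + 3)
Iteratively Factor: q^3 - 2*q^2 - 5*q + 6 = (q + 2)*(q^2 - 4*q + 3) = (q - 3)*(q + 2)*(q - 1)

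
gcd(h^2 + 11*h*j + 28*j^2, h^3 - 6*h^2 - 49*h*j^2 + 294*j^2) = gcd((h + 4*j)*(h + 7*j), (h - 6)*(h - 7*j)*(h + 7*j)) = h + 7*j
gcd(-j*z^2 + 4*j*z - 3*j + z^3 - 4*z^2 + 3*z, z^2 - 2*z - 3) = z - 3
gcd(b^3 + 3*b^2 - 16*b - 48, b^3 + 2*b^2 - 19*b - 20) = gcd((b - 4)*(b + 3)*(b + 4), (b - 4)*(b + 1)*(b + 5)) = b - 4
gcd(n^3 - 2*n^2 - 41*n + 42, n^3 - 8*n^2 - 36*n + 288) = n + 6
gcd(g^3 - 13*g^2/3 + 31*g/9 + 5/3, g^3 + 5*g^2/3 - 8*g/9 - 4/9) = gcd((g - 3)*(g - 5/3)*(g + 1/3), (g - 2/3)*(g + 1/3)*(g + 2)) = g + 1/3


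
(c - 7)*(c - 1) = c^2 - 8*c + 7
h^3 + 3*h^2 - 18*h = h*(h - 3)*(h + 6)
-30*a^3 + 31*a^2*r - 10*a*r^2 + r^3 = (-5*a + r)*(-3*a + r)*(-2*a + r)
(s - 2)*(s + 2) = s^2 - 4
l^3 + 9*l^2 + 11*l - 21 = (l - 1)*(l + 3)*(l + 7)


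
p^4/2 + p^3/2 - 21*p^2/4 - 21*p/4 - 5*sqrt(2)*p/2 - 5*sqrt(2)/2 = (p/2 + 1/2)*(p - 5*sqrt(2)/2)*(p + sqrt(2)/2)*(p + 2*sqrt(2))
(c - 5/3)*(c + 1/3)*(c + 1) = c^3 - c^2/3 - 17*c/9 - 5/9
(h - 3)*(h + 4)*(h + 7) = h^3 + 8*h^2 - 5*h - 84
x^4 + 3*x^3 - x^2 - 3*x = x*(x - 1)*(x + 1)*(x + 3)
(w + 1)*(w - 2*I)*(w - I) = w^3 + w^2 - 3*I*w^2 - 2*w - 3*I*w - 2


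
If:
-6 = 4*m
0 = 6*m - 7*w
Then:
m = -3/2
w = -9/7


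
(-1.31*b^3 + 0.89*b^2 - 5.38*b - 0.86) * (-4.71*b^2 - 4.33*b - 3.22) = 6.1701*b^5 + 1.4804*b^4 + 25.7043*b^3 + 24.4802*b^2 + 21.0474*b + 2.7692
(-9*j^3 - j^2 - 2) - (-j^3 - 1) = -8*j^3 - j^2 - 1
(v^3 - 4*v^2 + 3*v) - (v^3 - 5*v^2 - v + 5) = v^2 + 4*v - 5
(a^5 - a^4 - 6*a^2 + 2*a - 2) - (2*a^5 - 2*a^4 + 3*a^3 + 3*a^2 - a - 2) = -a^5 + a^4 - 3*a^3 - 9*a^2 + 3*a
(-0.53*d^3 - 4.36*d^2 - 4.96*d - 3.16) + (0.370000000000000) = -0.53*d^3 - 4.36*d^2 - 4.96*d - 2.79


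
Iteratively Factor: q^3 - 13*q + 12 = (q - 3)*(q^2 + 3*q - 4) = (q - 3)*(q - 1)*(q + 4)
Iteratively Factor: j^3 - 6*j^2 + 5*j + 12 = (j - 4)*(j^2 - 2*j - 3) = (j - 4)*(j - 3)*(j + 1)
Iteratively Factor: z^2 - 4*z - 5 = (z - 5)*(z + 1)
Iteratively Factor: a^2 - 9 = (a + 3)*(a - 3)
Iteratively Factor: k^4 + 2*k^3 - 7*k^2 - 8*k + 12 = (k + 2)*(k^3 - 7*k + 6) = (k - 1)*(k + 2)*(k^2 + k - 6) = (k - 2)*(k - 1)*(k + 2)*(k + 3)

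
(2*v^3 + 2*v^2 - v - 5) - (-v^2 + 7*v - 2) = 2*v^3 + 3*v^2 - 8*v - 3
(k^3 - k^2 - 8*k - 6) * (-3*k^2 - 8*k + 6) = -3*k^5 - 5*k^4 + 38*k^3 + 76*k^2 - 36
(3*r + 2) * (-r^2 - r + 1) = -3*r^3 - 5*r^2 + r + 2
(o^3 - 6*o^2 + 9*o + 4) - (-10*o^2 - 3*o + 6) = o^3 + 4*o^2 + 12*o - 2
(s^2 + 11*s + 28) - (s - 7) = s^2 + 10*s + 35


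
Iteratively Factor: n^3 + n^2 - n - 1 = (n + 1)*(n^2 - 1) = (n + 1)^2*(n - 1)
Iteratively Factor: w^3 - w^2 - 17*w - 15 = (w + 3)*(w^2 - 4*w - 5) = (w + 1)*(w + 3)*(w - 5)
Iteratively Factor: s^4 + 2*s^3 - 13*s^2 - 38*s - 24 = (s + 1)*(s^3 + s^2 - 14*s - 24) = (s + 1)*(s + 2)*(s^2 - s - 12) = (s + 1)*(s + 2)*(s + 3)*(s - 4)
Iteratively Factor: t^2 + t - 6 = (t - 2)*(t + 3)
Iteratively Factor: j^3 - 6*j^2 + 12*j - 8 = (j - 2)*(j^2 - 4*j + 4) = (j - 2)^2*(j - 2)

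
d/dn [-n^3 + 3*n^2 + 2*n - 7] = -3*n^2 + 6*n + 2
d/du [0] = 0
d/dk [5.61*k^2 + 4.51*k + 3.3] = 11.22*k + 4.51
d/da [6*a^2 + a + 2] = 12*a + 1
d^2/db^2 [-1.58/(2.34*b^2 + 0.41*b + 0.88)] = (17.302896*b^2 + 3.031704*b - 1.58*(4.68*b + 0.41)*(9.36*b + 0.82) + 6.507072)/(2.34*b^2 + 0.41*b + 0.88)^3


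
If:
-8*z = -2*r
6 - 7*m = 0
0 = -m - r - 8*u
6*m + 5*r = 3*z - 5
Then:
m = 6/7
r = -284/119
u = 13/68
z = -71/119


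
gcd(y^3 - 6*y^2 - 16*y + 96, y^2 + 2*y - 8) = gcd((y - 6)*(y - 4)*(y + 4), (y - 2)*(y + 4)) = y + 4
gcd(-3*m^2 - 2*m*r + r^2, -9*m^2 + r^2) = -3*m + r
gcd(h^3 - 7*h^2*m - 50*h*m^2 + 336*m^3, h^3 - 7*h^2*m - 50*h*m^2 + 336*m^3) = h^3 - 7*h^2*m - 50*h*m^2 + 336*m^3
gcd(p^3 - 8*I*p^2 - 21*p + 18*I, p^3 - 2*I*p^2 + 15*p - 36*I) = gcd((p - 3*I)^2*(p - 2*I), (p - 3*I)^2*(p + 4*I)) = p^2 - 6*I*p - 9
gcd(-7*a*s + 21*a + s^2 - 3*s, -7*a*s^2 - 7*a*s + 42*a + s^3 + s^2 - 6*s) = -7*a + s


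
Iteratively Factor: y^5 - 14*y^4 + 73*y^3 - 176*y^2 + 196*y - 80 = (y - 2)*(y^4 - 12*y^3 + 49*y^2 - 78*y + 40) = (y - 5)*(y - 2)*(y^3 - 7*y^2 + 14*y - 8) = (y - 5)*(y - 2)^2*(y^2 - 5*y + 4) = (y - 5)*(y - 4)*(y - 2)^2*(y - 1)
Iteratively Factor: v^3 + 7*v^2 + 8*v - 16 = (v + 4)*(v^2 + 3*v - 4) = (v - 1)*(v + 4)*(v + 4)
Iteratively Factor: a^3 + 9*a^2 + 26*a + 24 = (a + 3)*(a^2 + 6*a + 8) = (a + 2)*(a + 3)*(a + 4)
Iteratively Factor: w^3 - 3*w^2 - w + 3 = (w - 1)*(w^2 - 2*w - 3) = (w - 1)*(w + 1)*(w - 3)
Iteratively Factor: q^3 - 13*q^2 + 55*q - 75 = (q - 3)*(q^2 - 10*q + 25) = (q - 5)*(q - 3)*(q - 5)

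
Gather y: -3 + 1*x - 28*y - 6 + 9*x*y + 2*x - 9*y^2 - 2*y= 3*x - 9*y^2 + y*(9*x - 30) - 9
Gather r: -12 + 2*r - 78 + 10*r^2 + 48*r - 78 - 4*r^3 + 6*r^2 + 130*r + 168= -4*r^3 + 16*r^2 + 180*r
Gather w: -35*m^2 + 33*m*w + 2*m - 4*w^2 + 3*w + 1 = -35*m^2 + 2*m - 4*w^2 + w*(33*m + 3) + 1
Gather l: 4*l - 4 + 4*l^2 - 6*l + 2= 4*l^2 - 2*l - 2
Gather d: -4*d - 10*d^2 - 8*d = -10*d^2 - 12*d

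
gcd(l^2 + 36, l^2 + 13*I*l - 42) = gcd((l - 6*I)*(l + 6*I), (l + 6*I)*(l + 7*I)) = l + 6*I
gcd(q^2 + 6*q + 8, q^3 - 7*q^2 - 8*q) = 1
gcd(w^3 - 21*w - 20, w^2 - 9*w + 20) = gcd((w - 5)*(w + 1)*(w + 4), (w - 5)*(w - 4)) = w - 5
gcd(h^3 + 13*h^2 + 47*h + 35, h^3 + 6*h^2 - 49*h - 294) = h + 7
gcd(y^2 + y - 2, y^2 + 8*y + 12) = y + 2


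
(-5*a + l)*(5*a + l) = -25*a^2 + l^2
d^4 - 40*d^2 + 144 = (d - 6)*(d - 2)*(d + 2)*(d + 6)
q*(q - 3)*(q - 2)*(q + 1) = q^4 - 4*q^3 + q^2 + 6*q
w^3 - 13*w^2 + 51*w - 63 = (w - 7)*(w - 3)^2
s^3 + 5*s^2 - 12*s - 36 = (s - 3)*(s + 2)*(s + 6)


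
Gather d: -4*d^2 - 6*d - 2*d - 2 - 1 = -4*d^2 - 8*d - 3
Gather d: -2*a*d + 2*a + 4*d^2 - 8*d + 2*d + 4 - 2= 2*a + 4*d^2 + d*(-2*a - 6) + 2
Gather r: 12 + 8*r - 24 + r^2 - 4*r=r^2 + 4*r - 12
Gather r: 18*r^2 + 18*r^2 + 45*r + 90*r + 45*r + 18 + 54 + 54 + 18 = 36*r^2 + 180*r + 144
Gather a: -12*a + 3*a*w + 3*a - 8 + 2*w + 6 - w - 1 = a*(3*w - 9) + w - 3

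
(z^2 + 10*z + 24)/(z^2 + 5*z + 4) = (z + 6)/(z + 1)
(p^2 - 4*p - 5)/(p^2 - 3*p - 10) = (p + 1)/(p + 2)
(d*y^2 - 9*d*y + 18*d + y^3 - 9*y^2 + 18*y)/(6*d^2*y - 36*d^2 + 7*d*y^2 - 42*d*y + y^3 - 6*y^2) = (y - 3)/(6*d + y)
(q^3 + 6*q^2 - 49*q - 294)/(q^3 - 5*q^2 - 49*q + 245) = (q + 6)/(q - 5)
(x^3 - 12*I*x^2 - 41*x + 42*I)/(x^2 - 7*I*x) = x - 5*I - 6/x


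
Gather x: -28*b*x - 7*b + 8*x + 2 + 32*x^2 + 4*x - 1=-7*b + 32*x^2 + x*(12 - 28*b) + 1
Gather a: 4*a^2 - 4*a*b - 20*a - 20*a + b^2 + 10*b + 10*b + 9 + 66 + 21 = 4*a^2 + a*(-4*b - 40) + b^2 + 20*b + 96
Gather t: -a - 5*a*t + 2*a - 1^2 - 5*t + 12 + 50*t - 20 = a + t*(45 - 5*a) - 9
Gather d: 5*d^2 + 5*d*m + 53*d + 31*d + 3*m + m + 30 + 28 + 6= 5*d^2 + d*(5*m + 84) + 4*m + 64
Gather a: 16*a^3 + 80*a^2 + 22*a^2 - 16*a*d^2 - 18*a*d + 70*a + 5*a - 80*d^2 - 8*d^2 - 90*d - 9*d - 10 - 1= 16*a^3 + 102*a^2 + a*(-16*d^2 - 18*d + 75) - 88*d^2 - 99*d - 11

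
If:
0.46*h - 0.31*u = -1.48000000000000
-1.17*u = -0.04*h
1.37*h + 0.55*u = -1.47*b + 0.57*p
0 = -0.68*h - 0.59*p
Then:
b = 4.58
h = -3.29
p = 3.80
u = -0.11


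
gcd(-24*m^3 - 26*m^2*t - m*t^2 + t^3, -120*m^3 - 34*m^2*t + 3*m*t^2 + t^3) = -24*m^2 - 2*m*t + t^2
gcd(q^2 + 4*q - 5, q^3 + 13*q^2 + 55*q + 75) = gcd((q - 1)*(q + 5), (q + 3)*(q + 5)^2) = q + 5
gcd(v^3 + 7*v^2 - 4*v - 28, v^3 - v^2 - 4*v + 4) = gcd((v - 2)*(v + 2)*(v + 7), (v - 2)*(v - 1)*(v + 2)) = v^2 - 4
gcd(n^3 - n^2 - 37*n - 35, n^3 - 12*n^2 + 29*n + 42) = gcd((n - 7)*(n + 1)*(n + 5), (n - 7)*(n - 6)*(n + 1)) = n^2 - 6*n - 7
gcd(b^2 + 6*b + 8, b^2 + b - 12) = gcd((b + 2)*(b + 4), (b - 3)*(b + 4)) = b + 4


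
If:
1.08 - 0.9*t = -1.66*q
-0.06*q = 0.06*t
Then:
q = -0.42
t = 0.42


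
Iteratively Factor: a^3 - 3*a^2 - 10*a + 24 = (a - 2)*(a^2 - a - 12) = (a - 4)*(a - 2)*(a + 3)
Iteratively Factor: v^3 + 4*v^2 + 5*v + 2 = (v + 1)*(v^2 + 3*v + 2) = (v + 1)*(v + 2)*(v + 1)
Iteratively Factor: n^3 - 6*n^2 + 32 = (n - 4)*(n^2 - 2*n - 8) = (n - 4)*(n + 2)*(n - 4)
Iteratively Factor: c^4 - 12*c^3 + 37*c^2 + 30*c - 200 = (c - 4)*(c^3 - 8*c^2 + 5*c + 50) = (c - 5)*(c - 4)*(c^2 - 3*c - 10) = (c - 5)*(c - 4)*(c + 2)*(c - 5)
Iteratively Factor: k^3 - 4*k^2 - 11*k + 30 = (k - 2)*(k^2 - 2*k - 15) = (k - 5)*(k - 2)*(k + 3)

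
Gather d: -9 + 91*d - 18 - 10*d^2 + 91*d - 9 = -10*d^2 + 182*d - 36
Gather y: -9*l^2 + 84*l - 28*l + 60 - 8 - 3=-9*l^2 + 56*l + 49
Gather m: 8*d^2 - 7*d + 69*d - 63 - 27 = 8*d^2 + 62*d - 90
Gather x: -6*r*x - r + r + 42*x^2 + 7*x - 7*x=-6*r*x + 42*x^2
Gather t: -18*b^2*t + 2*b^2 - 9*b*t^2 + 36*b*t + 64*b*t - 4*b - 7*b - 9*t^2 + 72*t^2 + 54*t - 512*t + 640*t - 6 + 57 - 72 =2*b^2 - 11*b + t^2*(63 - 9*b) + t*(-18*b^2 + 100*b + 182) - 21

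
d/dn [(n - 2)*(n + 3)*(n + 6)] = n*(3*n + 14)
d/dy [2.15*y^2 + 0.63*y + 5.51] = 4.3*y + 0.63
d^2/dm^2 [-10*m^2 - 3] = -20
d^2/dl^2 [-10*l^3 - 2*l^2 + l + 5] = -60*l - 4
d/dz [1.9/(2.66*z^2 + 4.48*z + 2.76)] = (-10.108*z - 8.512)/(2.66*z^2 + 4.48*z + 2.76)^2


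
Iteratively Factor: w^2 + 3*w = (w + 3)*(w)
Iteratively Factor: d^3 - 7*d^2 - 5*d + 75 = (d - 5)*(d^2 - 2*d - 15) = (d - 5)^2*(d + 3)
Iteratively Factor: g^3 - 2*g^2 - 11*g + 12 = (g - 4)*(g^2 + 2*g - 3) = (g - 4)*(g - 1)*(g + 3)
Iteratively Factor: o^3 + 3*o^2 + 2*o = (o + 1)*(o^2 + 2*o) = (o + 1)*(o + 2)*(o)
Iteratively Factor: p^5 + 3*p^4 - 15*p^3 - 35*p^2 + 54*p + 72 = (p + 3)*(p^4 - 15*p^2 + 10*p + 24) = (p + 3)*(p + 4)*(p^3 - 4*p^2 + p + 6) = (p - 2)*(p + 3)*(p + 4)*(p^2 - 2*p - 3) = (p - 2)*(p + 1)*(p + 3)*(p + 4)*(p - 3)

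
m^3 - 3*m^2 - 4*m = m*(m - 4)*(m + 1)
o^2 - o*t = o*(o - t)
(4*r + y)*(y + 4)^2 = 4*r*y^2 + 32*r*y + 64*r + y^3 + 8*y^2 + 16*y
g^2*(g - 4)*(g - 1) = g^4 - 5*g^3 + 4*g^2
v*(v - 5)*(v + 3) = v^3 - 2*v^2 - 15*v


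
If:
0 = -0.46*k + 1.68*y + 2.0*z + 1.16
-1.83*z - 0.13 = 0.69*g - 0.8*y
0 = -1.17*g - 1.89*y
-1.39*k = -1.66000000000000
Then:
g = 0.20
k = 1.19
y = -0.12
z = -0.20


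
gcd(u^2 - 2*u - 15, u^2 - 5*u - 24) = u + 3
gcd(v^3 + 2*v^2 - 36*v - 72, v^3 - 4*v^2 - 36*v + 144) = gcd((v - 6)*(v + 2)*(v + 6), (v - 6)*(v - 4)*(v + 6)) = v^2 - 36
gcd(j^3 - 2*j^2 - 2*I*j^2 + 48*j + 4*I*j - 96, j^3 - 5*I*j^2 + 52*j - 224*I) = j - 8*I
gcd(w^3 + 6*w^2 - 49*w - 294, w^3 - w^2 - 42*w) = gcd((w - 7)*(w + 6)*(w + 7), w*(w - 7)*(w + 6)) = w^2 - w - 42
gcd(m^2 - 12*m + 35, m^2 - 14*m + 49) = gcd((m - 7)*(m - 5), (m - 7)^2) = m - 7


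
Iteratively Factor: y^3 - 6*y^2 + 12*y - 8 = (y - 2)*(y^2 - 4*y + 4) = (y - 2)^2*(y - 2)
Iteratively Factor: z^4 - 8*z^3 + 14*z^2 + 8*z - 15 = (z + 1)*(z^3 - 9*z^2 + 23*z - 15) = (z - 3)*(z + 1)*(z^2 - 6*z + 5) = (z - 5)*(z - 3)*(z + 1)*(z - 1)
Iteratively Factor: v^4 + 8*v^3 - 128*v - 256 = (v + 4)*(v^3 + 4*v^2 - 16*v - 64) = (v + 4)^2*(v^2 - 16) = (v + 4)^3*(v - 4)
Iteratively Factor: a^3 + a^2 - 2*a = (a + 2)*(a^2 - a) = a*(a + 2)*(a - 1)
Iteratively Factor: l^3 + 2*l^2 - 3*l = (l - 1)*(l^2 + 3*l) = l*(l - 1)*(l + 3)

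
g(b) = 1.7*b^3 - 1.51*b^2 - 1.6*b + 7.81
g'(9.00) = 384.32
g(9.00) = 1110.40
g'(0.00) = -1.60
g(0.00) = 7.81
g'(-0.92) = 5.50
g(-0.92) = 6.68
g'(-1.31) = 11.11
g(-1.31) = 3.49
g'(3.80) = 60.57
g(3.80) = 73.21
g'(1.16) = 1.76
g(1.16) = 6.58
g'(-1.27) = 10.46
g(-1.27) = 3.92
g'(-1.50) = 14.40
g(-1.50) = 1.08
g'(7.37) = 253.16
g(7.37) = 594.54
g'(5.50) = 136.06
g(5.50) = 236.17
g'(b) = 5.1*b^2 - 3.02*b - 1.6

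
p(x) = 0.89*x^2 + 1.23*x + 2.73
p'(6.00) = 11.91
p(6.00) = 42.15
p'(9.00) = 17.25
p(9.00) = 85.89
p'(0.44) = 2.01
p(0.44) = 3.44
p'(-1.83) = -2.03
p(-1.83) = 3.46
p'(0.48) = 2.08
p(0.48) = 3.53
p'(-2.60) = -3.40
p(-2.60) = 5.55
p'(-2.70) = -3.58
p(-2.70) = 5.90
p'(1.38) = 3.69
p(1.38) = 6.12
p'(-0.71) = -0.03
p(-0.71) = 2.31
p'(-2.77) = -3.70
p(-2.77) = 6.15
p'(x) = 1.78*x + 1.23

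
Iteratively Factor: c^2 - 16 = (c + 4)*(c - 4)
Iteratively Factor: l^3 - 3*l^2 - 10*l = (l)*(l^2 - 3*l - 10) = l*(l - 5)*(l + 2)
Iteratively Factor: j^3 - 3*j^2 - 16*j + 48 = (j - 4)*(j^2 + j - 12) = (j - 4)*(j - 3)*(j + 4)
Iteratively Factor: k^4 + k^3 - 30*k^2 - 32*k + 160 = (k + 4)*(k^3 - 3*k^2 - 18*k + 40) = (k - 2)*(k + 4)*(k^2 - k - 20) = (k - 2)*(k + 4)^2*(k - 5)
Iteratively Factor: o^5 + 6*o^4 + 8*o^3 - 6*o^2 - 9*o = (o + 1)*(o^4 + 5*o^3 + 3*o^2 - 9*o) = o*(o + 1)*(o^3 + 5*o^2 + 3*o - 9) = o*(o + 1)*(o + 3)*(o^2 + 2*o - 3) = o*(o + 1)*(o + 3)^2*(o - 1)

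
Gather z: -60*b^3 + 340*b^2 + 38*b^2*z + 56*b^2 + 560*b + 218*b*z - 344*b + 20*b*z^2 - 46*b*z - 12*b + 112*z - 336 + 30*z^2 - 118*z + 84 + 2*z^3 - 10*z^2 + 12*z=-60*b^3 + 396*b^2 + 204*b + 2*z^3 + z^2*(20*b + 20) + z*(38*b^2 + 172*b + 6) - 252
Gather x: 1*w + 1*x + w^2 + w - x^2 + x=w^2 + 2*w - x^2 + 2*x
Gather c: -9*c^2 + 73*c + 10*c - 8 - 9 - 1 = -9*c^2 + 83*c - 18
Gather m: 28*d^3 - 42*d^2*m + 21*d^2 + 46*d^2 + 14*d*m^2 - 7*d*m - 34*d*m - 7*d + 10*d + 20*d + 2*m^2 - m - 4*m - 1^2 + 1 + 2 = 28*d^3 + 67*d^2 + 23*d + m^2*(14*d + 2) + m*(-42*d^2 - 41*d - 5) + 2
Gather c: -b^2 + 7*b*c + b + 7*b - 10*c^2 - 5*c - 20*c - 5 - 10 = -b^2 + 8*b - 10*c^2 + c*(7*b - 25) - 15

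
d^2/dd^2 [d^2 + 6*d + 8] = 2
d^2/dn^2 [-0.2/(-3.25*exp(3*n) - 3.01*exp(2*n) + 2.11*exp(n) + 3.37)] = ((-5.85*exp(2*n) - 2.408*exp(n) + 0.422)*(3.25*exp(3*n) + 3.01*exp(2*n) - 2.11*exp(n) - 3.37) + 0.2*(9.75*exp(2*n) + 6.02*exp(n) - 2.11)*(19.5*exp(2*n) + 12.04*exp(n) - 4.22)*exp(n))*exp(n)/(3.25*exp(3*n) + 3.01*exp(2*n) - 2.11*exp(n) - 3.37)^3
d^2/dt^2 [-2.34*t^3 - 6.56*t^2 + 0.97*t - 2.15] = -14.04*t - 13.12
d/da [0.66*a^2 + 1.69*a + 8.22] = 1.32*a + 1.69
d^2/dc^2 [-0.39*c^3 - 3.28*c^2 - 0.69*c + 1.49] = -2.34*c - 6.56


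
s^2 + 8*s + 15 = (s + 3)*(s + 5)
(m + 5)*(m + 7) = m^2 + 12*m + 35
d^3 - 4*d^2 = d^2*(d - 4)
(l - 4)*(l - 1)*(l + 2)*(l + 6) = l^4 + 3*l^3 - 24*l^2 - 28*l + 48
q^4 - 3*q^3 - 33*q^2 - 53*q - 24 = (q - 8)*(q + 1)^2*(q + 3)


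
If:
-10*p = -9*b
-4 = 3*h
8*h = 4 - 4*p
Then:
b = 110/27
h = -4/3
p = 11/3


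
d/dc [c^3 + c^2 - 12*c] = 3*c^2 + 2*c - 12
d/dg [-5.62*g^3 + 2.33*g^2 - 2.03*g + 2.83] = -16.86*g^2 + 4.66*g - 2.03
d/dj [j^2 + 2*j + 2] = 2*j + 2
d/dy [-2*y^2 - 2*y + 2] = -4*y - 2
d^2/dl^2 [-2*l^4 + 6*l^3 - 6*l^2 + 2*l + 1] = -24*l^2 + 36*l - 12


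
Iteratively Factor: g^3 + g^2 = (g + 1)*(g^2) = g*(g + 1)*(g)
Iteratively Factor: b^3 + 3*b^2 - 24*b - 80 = (b - 5)*(b^2 + 8*b + 16) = (b - 5)*(b + 4)*(b + 4)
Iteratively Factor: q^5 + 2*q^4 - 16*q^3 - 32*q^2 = (q)*(q^4 + 2*q^3 - 16*q^2 - 32*q) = q*(q + 4)*(q^3 - 2*q^2 - 8*q) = q*(q - 4)*(q + 4)*(q^2 + 2*q) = q^2*(q - 4)*(q + 4)*(q + 2)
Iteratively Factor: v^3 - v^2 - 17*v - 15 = (v - 5)*(v^2 + 4*v + 3) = (v - 5)*(v + 3)*(v + 1)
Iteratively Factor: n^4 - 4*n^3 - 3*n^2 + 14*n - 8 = (n - 1)*(n^3 - 3*n^2 - 6*n + 8) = (n - 1)^2*(n^2 - 2*n - 8) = (n - 1)^2*(n + 2)*(n - 4)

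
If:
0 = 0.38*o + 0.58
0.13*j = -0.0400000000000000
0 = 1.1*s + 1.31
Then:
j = -0.31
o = -1.53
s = -1.19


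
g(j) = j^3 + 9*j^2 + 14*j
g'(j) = 3*j^2 + 18*j + 14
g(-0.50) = -4.88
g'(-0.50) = 5.75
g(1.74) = 56.88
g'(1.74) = 54.40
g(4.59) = 350.58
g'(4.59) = 159.82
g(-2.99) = 11.87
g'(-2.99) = -13.00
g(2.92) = 142.51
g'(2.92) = 92.14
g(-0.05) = -0.68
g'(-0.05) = 13.11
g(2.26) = 89.15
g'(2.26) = 70.00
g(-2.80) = 9.41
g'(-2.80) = -12.88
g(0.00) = 0.00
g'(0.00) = 14.00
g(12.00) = 3192.00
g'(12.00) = 662.00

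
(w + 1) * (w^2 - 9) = w^3 + w^2 - 9*w - 9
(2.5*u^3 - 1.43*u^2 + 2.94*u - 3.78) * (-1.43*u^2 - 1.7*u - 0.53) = -3.575*u^5 - 2.2051*u^4 - 3.0982*u^3 + 1.1653*u^2 + 4.8678*u + 2.0034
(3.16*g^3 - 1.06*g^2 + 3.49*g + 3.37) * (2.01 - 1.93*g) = -6.0988*g^4 + 8.3974*g^3 - 8.8663*g^2 + 0.5108*g + 6.7737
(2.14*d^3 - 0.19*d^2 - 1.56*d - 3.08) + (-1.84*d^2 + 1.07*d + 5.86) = 2.14*d^3 - 2.03*d^2 - 0.49*d + 2.78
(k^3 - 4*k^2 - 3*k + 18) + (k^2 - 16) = k^3 - 3*k^2 - 3*k + 2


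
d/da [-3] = 0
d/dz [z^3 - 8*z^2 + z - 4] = 3*z^2 - 16*z + 1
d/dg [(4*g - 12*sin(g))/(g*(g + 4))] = 4*(g*(1 - 3*cos(g))*(g + 4) + g*(-g + 3*sin(g)) + (-g + 3*sin(g))*(g + 4))/(g^2*(g + 4)^2)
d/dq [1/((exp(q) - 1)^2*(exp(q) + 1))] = -(3*exp(q) + 1)/(4*(exp(q) - 1)^3*cosh(q/2)^2)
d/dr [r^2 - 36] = 2*r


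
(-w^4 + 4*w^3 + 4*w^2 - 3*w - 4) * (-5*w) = 5*w^5 - 20*w^4 - 20*w^3 + 15*w^2 + 20*w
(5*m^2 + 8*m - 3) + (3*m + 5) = 5*m^2 + 11*m + 2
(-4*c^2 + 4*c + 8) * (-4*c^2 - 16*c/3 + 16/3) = 16*c^4 + 16*c^3/3 - 224*c^2/3 - 64*c/3 + 128/3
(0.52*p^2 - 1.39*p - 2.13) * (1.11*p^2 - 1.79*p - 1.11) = 0.5772*p^4 - 2.4737*p^3 - 0.4534*p^2 + 5.3556*p + 2.3643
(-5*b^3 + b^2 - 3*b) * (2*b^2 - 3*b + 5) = -10*b^5 + 17*b^4 - 34*b^3 + 14*b^2 - 15*b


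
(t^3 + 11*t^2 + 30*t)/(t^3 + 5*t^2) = (t + 6)/t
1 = 1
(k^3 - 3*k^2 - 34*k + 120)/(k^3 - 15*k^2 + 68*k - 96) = (k^2 + k - 30)/(k^2 - 11*k + 24)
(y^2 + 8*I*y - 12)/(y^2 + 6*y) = (y^2 + 8*I*y - 12)/(y*(y + 6))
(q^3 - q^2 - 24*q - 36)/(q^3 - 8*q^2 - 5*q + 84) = (q^2 - 4*q - 12)/(q^2 - 11*q + 28)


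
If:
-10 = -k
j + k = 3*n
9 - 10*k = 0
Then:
No Solution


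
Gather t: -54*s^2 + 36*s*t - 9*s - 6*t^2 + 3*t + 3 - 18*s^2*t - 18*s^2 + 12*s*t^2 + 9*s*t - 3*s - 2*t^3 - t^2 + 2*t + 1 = -72*s^2 - 12*s - 2*t^3 + t^2*(12*s - 7) + t*(-18*s^2 + 45*s + 5) + 4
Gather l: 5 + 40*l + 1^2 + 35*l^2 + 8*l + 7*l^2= 42*l^2 + 48*l + 6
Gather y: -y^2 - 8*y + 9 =-y^2 - 8*y + 9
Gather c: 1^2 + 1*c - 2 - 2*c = -c - 1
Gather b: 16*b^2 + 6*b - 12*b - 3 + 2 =16*b^2 - 6*b - 1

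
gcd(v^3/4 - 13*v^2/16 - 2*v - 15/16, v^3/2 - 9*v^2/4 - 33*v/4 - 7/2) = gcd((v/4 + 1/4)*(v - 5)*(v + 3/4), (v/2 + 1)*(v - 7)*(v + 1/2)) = 1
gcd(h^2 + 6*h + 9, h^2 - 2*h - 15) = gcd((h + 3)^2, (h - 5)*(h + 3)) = h + 3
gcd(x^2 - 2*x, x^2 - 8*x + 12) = x - 2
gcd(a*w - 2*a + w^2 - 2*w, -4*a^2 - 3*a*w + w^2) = a + w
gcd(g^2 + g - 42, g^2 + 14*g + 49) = g + 7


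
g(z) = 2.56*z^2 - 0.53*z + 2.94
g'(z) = 5.12*z - 0.53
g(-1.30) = 7.96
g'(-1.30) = -7.19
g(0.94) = 4.70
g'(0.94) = 4.28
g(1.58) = 8.49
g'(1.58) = 7.56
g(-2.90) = 26.01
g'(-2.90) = -15.38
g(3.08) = 25.59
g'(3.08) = 15.24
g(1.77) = 10.02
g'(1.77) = 8.53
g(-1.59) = 10.25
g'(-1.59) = -8.67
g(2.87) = 22.51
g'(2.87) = 14.16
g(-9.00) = 215.07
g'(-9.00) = -46.61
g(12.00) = 365.22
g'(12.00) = 60.91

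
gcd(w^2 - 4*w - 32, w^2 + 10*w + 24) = w + 4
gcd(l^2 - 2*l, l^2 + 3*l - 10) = l - 2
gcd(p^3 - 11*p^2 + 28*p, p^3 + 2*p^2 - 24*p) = p^2 - 4*p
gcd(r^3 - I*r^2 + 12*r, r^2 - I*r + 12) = r^2 - I*r + 12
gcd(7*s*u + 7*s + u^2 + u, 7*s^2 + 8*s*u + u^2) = 7*s + u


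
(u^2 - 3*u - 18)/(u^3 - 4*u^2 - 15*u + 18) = 1/(u - 1)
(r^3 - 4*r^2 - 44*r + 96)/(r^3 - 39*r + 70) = (r^2 - 2*r - 48)/(r^2 + 2*r - 35)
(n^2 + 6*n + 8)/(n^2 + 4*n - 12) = (n^2 + 6*n + 8)/(n^2 + 4*n - 12)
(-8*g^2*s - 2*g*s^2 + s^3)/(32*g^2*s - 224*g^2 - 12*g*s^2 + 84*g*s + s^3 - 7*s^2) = s*(2*g + s)/(-8*g*s + 56*g + s^2 - 7*s)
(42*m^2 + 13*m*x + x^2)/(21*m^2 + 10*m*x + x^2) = (6*m + x)/(3*m + x)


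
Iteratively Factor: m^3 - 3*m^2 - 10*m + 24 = (m - 2)*(m^2 - m - 12) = (m - 4)*(m - 2)*(m + 3)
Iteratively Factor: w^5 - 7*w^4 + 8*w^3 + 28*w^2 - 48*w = (w - 2)*(w^4 - 5*w^3 - 2*w^2 + 24*w) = w*(w - 2)*(w^3 - 5*w^2 - 2*w + 24) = w*(w - 3)*(w - 2)*(w^2 - 2*w - 8) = w*(w - 3)*(w - 2)*(w + 2)*(w - 4)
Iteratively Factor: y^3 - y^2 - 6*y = (y + 2)*(y^2 - 3*y) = (y - 3)*(y + 2)*(y)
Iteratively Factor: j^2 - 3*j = (j)*(j - 3)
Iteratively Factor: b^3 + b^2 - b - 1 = (b + 1)*(b^2 - 1) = (b - 1)*(b + 1)*(b + 1)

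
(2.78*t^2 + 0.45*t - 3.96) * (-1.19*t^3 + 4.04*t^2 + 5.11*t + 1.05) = -3.3082*t^5 + 10.6957*t^4 + 20.7362*t^3 - 10.7799*t^2 - 19.7631*t - 4.158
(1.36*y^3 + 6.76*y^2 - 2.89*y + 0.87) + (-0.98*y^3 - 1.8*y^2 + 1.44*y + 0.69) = 0.38*y^3 + 4.96*y^2 - 1.45*y + 1.56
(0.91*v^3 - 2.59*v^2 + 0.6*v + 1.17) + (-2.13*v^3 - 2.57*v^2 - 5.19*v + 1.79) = -1.22*v^3 - 5.16*v^2 - 4.59*v + 2.96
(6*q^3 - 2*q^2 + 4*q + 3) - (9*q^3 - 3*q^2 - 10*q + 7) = -3*q^3 + q^2 + 14*q - 4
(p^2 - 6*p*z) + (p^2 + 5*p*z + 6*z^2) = 2*p^2 - p*z + 6*z^2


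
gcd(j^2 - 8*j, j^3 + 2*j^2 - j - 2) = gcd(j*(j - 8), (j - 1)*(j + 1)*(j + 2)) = 1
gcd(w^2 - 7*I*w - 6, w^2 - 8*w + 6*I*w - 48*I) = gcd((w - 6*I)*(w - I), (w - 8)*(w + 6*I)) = 1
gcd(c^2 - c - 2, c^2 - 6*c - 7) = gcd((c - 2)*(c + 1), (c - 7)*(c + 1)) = c + 1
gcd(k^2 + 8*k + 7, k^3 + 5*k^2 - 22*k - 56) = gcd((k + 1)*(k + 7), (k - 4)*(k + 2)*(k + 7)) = k + 7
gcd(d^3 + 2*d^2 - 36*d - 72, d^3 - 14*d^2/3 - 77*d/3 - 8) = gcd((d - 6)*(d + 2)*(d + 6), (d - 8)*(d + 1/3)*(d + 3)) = 1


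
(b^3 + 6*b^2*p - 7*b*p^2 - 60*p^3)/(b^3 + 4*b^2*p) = 1 + 2*p/b - 15*p^2/b^2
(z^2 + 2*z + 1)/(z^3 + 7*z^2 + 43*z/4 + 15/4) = 4*(z^2 + 2*z + 1)/(4*z^3 + 28*z^2 + 43*z + 15)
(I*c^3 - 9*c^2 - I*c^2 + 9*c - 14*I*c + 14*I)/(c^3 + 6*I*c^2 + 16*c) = (I*c^3 - c^2*(9 + I) + c*(9 - 14*I) + 14*I)/(c*(c^2 + 6*I*c + 16))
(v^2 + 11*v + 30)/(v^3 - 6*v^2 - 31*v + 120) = (v + 6)/(v^2 - 11*v + 24)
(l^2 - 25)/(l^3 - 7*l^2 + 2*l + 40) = (l + 5)/(l^2 - 2*l - 8)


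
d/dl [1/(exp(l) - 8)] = -exp(l)/(exp(l) - 8)^2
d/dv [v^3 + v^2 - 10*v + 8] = 3*v^2 + 2*v - 10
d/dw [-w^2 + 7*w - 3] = 7 - 2*w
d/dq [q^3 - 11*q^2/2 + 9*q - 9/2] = 3*q^2 - 11*q + 9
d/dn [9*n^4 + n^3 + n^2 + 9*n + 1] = 36*n^3 + 3*n^2 + 2*n + 9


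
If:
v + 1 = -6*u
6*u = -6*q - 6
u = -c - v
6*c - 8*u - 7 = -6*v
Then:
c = -3/2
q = -1/2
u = -1/2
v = 2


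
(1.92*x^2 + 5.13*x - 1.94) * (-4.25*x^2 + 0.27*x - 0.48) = -8.16*x^4 - 21.2841*x^3 + 8.7085*x^2 - 2.9862*x + 0.9312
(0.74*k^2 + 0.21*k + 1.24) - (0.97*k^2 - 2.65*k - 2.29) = -0.23*k^2 + 2.86*k + 3.53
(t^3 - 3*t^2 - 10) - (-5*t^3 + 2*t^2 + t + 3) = 6*t^3 - 5*t^2 - t - 13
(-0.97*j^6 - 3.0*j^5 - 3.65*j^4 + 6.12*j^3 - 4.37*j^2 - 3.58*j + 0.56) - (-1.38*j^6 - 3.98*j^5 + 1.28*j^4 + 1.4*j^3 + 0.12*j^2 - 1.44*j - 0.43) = 0.41*j^6 + 0.98*j^5 - 4.93*j^4 + 4.72*j^3 - 4.49*j^2 - 2.14*j + 0.99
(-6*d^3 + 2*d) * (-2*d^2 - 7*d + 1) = 12*d^5 + 42*d^4 - 10*d^3 - 14*d^2 + 2*d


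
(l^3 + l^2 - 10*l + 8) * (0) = 0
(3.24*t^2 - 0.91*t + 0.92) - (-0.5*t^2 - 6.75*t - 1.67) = 3.74*t^2 + 5.84*t + 2.59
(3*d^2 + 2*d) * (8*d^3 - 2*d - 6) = 24*d^5 + 16*d^4 - 6*d^3 - 22*d^2 - 12*d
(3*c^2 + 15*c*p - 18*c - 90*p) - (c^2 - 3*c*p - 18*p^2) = 2*c^2 + 18*c*p - 18*c + 18*p^2 - 90*p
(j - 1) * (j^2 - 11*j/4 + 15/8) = j^3 - 15*j^2/4 + 37*j/8 - 15/8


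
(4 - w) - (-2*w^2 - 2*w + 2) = 2*w^2 + w + 2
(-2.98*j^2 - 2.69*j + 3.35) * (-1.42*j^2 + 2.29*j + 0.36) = 4.2316*j^4 - 3.0044*j^3 - 11.9899*j^2 + 6.7031*j + 1.206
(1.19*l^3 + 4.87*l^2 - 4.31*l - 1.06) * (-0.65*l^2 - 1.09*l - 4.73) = -0.7735*l^5 - 4.4626*l^4 - 8.1355*l^3 - 17.6482*l^2 + 21.5417*l + 5.0138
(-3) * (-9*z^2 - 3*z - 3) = 27*z^2 + 9*z + 9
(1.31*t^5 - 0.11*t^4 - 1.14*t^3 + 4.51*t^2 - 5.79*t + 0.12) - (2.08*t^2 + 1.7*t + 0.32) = 1.31*t^5 - 0.11*t^4 - 1.14*t^3 + 2.43*t^2 - 7.49*t - 0.2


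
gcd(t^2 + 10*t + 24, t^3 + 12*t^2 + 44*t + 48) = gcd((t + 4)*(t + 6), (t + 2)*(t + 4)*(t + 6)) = t^2 + 10*t + 24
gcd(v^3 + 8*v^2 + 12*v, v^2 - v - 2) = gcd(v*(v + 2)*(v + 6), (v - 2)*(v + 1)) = 1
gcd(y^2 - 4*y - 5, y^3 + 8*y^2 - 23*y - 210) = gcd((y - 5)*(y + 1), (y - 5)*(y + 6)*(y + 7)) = y - 5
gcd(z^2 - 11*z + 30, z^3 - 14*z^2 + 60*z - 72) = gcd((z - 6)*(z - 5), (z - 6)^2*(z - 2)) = z - 6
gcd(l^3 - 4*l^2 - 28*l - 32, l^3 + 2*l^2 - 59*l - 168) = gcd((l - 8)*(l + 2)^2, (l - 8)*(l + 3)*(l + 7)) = l - 8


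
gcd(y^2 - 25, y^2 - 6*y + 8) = 1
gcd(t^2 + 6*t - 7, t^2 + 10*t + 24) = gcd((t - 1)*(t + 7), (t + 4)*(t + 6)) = 1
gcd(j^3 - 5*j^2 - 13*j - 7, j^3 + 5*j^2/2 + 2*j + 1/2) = j^2 + 2*j + 1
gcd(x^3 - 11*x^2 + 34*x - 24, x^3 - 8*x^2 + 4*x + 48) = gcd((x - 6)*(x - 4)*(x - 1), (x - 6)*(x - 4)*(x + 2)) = x^2 - 10*x + 24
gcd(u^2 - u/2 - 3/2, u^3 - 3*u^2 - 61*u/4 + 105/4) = u - 3/2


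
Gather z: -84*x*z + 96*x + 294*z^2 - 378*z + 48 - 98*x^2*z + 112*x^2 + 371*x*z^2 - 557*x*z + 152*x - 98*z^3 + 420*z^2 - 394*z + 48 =112*x^2 + 248*x - 98*z^3 + z^2*(371*x + 714) + z*(-98*x^2 - 641*x - 772) + 96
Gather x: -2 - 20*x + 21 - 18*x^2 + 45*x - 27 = -18*x^2 + 25*x - 8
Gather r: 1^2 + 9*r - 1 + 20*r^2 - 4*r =20*r^2 + 5*r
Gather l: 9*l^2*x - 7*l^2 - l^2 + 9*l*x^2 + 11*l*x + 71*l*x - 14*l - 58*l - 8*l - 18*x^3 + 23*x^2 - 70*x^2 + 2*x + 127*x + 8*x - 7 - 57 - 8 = l^2*(9*x - 8) + l*(9*x^2 + 82*x - 80) - 18*x^3 - 47*x^2 + 137*x - 72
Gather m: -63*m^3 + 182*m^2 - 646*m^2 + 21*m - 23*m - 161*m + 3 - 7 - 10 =-63*m^3 - 464*m^2 - 163*m - 14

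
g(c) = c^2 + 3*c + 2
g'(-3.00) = -3.00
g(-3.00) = 2.00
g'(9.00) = 21.00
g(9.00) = 110.00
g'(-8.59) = -14.18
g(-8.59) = 50.02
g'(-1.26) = 0.48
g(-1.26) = -0.19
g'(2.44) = 7.88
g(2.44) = 15.27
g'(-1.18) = 0.64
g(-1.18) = -0.15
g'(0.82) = 4.64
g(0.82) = 5.13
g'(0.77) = 4.54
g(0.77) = 4.90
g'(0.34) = 3.68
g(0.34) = 3.14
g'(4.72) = 12.44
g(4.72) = 38.44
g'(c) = 2*c + 3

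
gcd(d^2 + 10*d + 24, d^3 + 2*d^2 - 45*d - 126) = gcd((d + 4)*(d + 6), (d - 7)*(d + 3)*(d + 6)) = d + 6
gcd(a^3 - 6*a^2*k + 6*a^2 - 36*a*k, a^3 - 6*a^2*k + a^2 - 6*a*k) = a^2 - 6*a*k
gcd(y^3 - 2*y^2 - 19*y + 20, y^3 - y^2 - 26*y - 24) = y + 4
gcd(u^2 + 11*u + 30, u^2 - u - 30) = u + 5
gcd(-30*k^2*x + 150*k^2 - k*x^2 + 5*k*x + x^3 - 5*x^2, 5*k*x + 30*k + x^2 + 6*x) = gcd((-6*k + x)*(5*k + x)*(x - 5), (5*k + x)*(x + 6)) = 5*k + x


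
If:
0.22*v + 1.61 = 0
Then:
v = -7.32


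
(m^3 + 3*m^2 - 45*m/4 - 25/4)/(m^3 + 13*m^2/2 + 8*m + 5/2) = (m - 5/2)/(m + 1)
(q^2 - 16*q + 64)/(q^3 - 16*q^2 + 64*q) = 1/q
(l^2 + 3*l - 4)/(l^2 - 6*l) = (l^2 + 3*l - 4)/(l*(l - 6))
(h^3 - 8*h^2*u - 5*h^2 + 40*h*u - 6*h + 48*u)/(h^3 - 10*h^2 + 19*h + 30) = (h - 8*u)/(h - 5)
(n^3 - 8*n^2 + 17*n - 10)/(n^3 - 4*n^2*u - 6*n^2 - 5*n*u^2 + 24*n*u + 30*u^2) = (n^3 - 8*n^2 + 17*n - 10)/(n^3 - 4*n^2*u - 6*n^2 - 5*n*u^2 + 24*n*u + 30*u^2)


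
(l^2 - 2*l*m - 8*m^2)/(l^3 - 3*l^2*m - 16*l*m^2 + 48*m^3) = (l + 2*m)/(l^2 + l*m - 12*m^2)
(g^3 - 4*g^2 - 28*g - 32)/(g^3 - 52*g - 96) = (g + 2)/(g + 6)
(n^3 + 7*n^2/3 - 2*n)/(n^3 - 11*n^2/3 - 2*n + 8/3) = n*(n + 3)/(n^2 - 3*n - 4)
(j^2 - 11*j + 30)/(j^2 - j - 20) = (j - 6)/(j + 4)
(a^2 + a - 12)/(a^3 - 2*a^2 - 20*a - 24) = (-a^2 - a + 12)/(-a^3 + 2*a^2 + 20*a + 24)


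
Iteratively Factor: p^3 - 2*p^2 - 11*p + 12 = (p + 3)*(p^2 - 5*p + 4) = (p - 1)*(p + 3)*(p - 4)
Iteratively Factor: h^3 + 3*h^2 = (h)*(h^2 + 3*h) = h^2*(h + 3)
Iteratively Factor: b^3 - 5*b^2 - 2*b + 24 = (b - 3)*(b^2 - 2*b - 8) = (b - 4)*(b - 3)*(b + 2)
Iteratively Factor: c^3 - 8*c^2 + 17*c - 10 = (c - 5)*(c^2 - 3*c + 2) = (c - 5)*(c - 1)*(c - 2)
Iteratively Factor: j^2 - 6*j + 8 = (j - 2)*(j - 4)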